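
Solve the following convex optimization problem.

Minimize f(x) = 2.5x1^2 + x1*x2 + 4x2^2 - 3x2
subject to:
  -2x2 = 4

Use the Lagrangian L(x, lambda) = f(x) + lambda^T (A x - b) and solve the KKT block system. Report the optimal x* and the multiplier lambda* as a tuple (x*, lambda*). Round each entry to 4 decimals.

Form the Lagrangian:
  L(x, lambda) = (1/2) x^T Q x + c^T x + lambda^T (A x - b)
Stationarity (grad_x L = 0): Q x + c + A^T lambda = 0.
Primal feasibility: A x = b.

This gives the KKT block system:
  [ Q   A^T ] [ x     ]   [-c ]
  [ A    0  ] [ lambda ] = [ b ]

Solving the linear system:
  x*      = (0.4, -2)
  lambda* = (-9.3)
  f(x*)   = 21.6

x* = (0.4, -2), lambda* = (-9.3)


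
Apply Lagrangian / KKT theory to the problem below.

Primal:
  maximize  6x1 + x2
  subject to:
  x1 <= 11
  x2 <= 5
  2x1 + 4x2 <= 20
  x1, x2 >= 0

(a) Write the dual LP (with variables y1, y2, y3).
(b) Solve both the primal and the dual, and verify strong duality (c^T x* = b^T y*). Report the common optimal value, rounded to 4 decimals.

The standard primal-dual pair for 'max c^T x s.t. A x <= b, x >= 0' is:
  Dual:  min b^T y  s.t.  A^T y >= c,  y >= 0.

So the dual LP is:
  minimize  11y1 + 5y2 + 20y3
  subject to:
    y1 + 2y3 >= 6
    y2 + 4y3 >= 1
    y1, y2, y3 >= 0

Solving the primal: x* = (10, 0).
  primal value c^T x* = 60.
Solving the dual: y* = (0, 0, 3).
  dual value b^T y* = 60.
Strong duality: c^T x* = b^T y*. Confirmed.

60


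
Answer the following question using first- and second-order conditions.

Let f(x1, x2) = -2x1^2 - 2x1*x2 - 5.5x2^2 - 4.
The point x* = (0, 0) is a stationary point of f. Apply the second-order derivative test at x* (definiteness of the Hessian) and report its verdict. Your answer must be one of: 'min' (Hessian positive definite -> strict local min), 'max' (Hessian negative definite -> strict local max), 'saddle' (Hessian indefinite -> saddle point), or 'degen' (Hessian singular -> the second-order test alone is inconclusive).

Compute the Hessian H = grad^2 f:
  H = [[-4, -2], [-2, -11]]
Verify stationarity: grad f(x*) = H x* + g = (0, 0).
Eigenvalues of H: -11.5311, -3.4689.
Both eigenvalues < 0, so H is negative definite -> x* is a strict local max.

max


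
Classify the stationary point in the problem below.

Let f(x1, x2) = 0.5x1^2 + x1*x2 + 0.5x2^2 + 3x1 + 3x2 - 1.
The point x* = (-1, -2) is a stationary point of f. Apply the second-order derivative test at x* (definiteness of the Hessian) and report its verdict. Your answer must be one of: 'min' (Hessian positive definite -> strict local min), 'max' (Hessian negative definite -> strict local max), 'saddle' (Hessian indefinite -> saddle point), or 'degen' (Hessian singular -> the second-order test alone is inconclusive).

Compute the Hessian H = grad^2 f:
  H = [[1, 1], [1, 1]]
Verify stationarity: grad f(x*) = H x* + g = (0, 0).
Eigenvalues of H: 0, 2.
H has a zero eigenvalue (singular; positive semidefinite but not definite), so H is neither positive definite, negative definite, nor indefinite. The second-order test alone is inconclusive -> degen.
(Indeed, f is constant along the null direction of H through x*, so x* is not a strict local extremum.)

degen


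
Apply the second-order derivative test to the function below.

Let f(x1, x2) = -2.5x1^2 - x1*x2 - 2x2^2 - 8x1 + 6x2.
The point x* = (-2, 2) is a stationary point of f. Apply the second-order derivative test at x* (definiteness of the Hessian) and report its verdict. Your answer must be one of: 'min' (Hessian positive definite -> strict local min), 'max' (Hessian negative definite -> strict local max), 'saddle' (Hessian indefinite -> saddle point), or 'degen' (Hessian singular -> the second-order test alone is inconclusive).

Compute the Hessian H = grad^2 f:
  H = [[-5, -1], [-1, -4]]
Verify stationarity: grad f(x*) = H x* + g = (0, 0).
Eigenvalues of H: -5.618, -3.382.
Both eigenvalues < 0, so H is negative definite -> x* is a strict local max.

max


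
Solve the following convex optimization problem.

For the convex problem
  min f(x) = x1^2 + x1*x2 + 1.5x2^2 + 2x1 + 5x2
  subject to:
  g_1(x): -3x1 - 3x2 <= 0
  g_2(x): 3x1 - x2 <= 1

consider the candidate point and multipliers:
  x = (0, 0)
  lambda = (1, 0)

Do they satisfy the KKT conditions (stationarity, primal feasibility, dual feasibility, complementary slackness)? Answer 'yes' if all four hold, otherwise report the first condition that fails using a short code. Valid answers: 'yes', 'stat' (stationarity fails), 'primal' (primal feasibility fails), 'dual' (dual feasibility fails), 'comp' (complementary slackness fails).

Gradient of f: grad f(x) = Q x + c = (2, 5)
Constraint values g_i(x) = a_i^T x - b_i:
  g_1((0, 0)) = 0
  g_2((0, 0)) = -1
Stationarity residual: grad f(x) + sum_i lambda_i a_i = (-1, 2)
  -> stationarity FAILS
Primal feasibility (all g_i <= 0): OK
Dual feasibility (all lambda_i >= 0): OK
Complementary slackness (lambda_i * g_i(x) = 0 for all i): OK

Verdict: the first failing condition is stationarity -> stat.

stat


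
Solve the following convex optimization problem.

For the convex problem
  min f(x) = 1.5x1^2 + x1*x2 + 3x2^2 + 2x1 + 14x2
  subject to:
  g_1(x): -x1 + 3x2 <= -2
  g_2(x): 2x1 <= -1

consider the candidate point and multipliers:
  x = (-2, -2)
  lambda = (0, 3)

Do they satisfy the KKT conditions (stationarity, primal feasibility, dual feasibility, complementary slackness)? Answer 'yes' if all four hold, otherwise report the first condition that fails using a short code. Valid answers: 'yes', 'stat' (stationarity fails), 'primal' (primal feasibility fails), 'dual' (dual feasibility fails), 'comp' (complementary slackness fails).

Gradient of f: grad f(x) = Q x + c = (-6, 0)
Constraint values g_i(x) = a_i^T x - b_i:
  g_1((-2, -2)) = -2
  g_2((-2, -2)) = -3
Stationarity residual: grad f(x) + sum_i lambda_i a_i = (0, 0)
  -> stationarity OK
Primal feasibility (all g_i <= 0): OK
Dual feasibility (all lambda_i >= 0): OK
Complementary slackness (lambda_i * g_i(x) = 0 for all i): FAILS

Verdict: the first failing condition is complementary_slackness -> comp.

comp


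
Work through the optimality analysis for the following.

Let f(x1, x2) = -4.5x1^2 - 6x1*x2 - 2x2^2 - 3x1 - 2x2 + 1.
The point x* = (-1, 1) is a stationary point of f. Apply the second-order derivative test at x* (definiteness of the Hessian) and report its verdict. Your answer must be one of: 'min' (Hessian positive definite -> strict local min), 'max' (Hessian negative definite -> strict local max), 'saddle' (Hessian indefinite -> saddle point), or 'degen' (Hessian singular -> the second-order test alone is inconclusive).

Compute the Hessian H = grad^2 f:
  H = [[-9, -6], [-6, -4]]
Verify stationarity: grad f(x*) = H x* + g = (0, 0).
Eigenvalues of H: -13, 0.
H has a zero eigenvalue (singular; negative semidefinite but not definite), so H is neither positive definite, negative definite, nor indefinite. The second-order test alone is inconclusive -> degen.
(Indeed, f is constant along the null direction of H through x*, so x* is not a strict local extremum.)

degen


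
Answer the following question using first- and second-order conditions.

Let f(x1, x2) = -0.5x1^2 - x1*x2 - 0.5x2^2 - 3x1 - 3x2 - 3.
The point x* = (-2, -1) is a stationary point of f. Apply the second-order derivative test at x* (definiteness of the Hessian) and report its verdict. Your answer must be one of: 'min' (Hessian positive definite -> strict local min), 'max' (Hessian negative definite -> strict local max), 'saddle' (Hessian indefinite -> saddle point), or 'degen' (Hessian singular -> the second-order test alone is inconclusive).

Compute the Hessian H = grad^2 f:
  H = [[-1, -1], [-1, -1]]
Verify stationarity: grad f(x*) = H x* + g = (0, 0).
Eigenvalues of H: -2, 0.
H has a zero eigenvalue (singular; negative semidefinite but not definite), so H is neither positive definite, negative definite, nor indefinite. The second-order test alone is inconclusive -> degen.
(Indeed, f is constant along the null direction of H through x*, so x* is not a strict local extremum.)

degen


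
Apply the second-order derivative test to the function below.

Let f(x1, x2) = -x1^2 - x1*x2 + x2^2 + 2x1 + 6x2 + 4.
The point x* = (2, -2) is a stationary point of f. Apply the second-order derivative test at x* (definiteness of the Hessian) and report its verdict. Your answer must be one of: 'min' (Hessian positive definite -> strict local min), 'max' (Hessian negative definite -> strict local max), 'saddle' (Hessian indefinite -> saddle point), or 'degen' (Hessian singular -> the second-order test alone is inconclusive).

Compute the Hessian H = grad^2 f:
  H = [[-2, -1], [-1, 2]]
Verify stationarity: grad f(x*) = H x* + g = (0, 0).
Eigenvalues of H: -2.2361, 2.2361.
Eigenvalues have mixed signs, so H is indefinite -> x* is a saddle point.

saddle


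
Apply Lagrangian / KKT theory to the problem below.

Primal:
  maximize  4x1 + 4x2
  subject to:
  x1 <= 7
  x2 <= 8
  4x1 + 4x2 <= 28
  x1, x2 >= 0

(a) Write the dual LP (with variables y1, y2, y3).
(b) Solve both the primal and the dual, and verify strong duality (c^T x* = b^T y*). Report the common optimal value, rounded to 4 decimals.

The standard primal-dual pair for 'max c^T x s.t. A x <= b, x >= 0' is:
  Dual:  min b^T y  s.t.  A^T y >= c,  y >= 0.

So the dual LP is:
  minimize  7y1 + 8y2 + 28y3
  subject to:
    y1 + 4y3 >= 4
    y2 + 4y3 >= 4
    y1, y2, y3 >= 0

Solving the primal: x* = (0, 7).
  primal value c^T x* = 28.
Solving the dual: y* = (0, 0, 1).
  dual value b^T y* = 28.
Strong duality: c^T x* = b^T y*. Confirmed.

28


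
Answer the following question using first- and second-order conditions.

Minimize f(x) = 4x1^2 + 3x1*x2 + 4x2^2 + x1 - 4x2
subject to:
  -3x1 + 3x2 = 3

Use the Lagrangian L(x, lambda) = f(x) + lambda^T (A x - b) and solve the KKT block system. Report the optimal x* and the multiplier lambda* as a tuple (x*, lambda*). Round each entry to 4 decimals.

Form the Lagrangian:
  L(x, lambda) = (1/2) x^T Q x + c^T x + lambda^T (A x - b)
Stationarity (grad_x L = 0): Q x + c + A^T lambda = 0.
Primal feasibility: A x = b.

This gives the KKT block system:
  [ Q   A^T ] [ x     ]   [-c ]
  [ A    0  ] [ lambda ] = [ b ]

Solving the linear system:
  x*      = (-0.3636, 0.6364)
  lambda* = (0)
  f(x*)   = -1.4545

x* = (-0.3636, 0.6364), lambda* = (0)


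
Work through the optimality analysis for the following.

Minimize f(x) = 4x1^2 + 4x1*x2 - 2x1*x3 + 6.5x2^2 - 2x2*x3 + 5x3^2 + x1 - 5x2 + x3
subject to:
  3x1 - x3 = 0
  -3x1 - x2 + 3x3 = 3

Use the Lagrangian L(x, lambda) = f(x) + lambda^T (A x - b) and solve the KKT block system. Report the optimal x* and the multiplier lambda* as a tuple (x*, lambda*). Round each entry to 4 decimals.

Form the Lagrangian:
  L(x, lambda) = (1/2) x^T Q x + c^T x + lambda^T (A x - b)
Stationarity (grad_x L = 0): Q x + c + A^T lambda = 0.
Primal feasibility: A x = b.

This gives the KKT block system:
  [ Q   A^T ] [ x     ]   [-c ]
  [ A    0  ] [ lambda ] = [ b ]

Solving the linear system:
  x*      = (0.4792, -0.1245, 1.4377)
  lambda* = (-8.0642, -7.5774)
  f(x*)   = 12.6358

x* = (0.4792, -0.1245, 1.4377), lambda* = (-8.0642, -7.5774)


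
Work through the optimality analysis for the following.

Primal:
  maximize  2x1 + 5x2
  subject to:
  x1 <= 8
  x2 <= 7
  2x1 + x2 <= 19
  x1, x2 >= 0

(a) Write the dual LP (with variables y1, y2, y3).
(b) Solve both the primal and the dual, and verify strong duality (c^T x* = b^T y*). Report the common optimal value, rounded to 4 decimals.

The standard primal-dual pair for 'max c^T x s.t. A x <= b, x >= 0' is:
  Dual:  min b^T y  s.t.  A^T y >= c,  y >= 0.

So the dual LP is:
  minimize  8y1 + 7y2 + 19y3
  subject to:
    y1 + 2y3 >= 2
    y2 + y3 >= 5
    y1, y2, y3 >= 0

Solving the primal: x* = (6, 7).
  primal value c^T x* = 47.
Solving the dual: y* = (0, 4, 1).
  dual value b^T y* = 47.
Strong duality: c^T x* = b^T y*. Confirmed.

47


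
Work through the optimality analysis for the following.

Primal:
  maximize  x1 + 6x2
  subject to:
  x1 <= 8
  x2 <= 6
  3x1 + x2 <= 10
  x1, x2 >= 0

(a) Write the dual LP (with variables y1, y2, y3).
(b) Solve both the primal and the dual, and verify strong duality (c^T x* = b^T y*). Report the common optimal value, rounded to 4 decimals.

The standard primal-dual pair for 'max c^T x s.t. A x <= b, x >= 0' is:
  Dual:  min b^T y  s.t.  A^T y >= c,  y >= 0.

So the dual LP is:
  minimize  8y1 + 6y2 + 10y3
  subject to:
    y1 + 3y3 >= 1
    y2 + y3 >= 6
    y1, y2, y3 >= 0

Solving the primal: x* = (1.3333, 6).
  primal value c^T x* = 37.3333.
Solving the dual: y* = (0, 5.6667, 0.3333).
  dual value b^T y* = 37.3333.
Strong duality: c^T x* = b^T y*. Confirmed.

37.3333


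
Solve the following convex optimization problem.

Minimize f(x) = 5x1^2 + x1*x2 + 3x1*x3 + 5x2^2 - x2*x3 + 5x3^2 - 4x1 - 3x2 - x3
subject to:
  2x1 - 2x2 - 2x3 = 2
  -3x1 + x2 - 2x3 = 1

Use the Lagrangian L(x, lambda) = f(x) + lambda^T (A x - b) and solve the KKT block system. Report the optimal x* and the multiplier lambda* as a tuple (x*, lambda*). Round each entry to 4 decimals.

Form the Lagrangian:
  L(x, lambda) = (1/2) x^T Q x + c^T x + lambda^T (A x - b)
Stationarity (grad_x L = 0): Q x + c + A^T lambda = 0.
Primal feasibility: A x = b.

This gives the KKT block system:
  [ Q   A^T ] [ x     ]   [-c ]
  [ A    0  ] [ lambda ] = [ b ]

Solving the linear system:
  x*      = (0.2487, 0.0812, -0.8325)
  lambda* = (-1.8122, -2.5178)
  f(x*)   = 2.868

x* = (0.2487, 0.0812, -0.8325), lambda* = (-1.8122, -2.5178)


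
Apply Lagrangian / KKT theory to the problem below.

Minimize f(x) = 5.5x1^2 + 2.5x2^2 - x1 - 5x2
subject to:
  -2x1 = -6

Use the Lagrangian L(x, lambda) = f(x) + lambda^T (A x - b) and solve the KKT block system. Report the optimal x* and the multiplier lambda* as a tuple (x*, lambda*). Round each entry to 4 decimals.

Form the Lagrangian:
  L(x, lambda) = (1/2) x^T Q x + c^T x + lambda^T (A x - b)
Stationarity (grad_x L = 0): Q x + c + A^T lambda = 0.
Primal feasibility: A x = b.

This gives the KKT block system:
  [ Q   A^T ] [ x     ]   [-c ]
  [ A    0  ] [ lambda ] = [ b ]

Solving the linear system:
  x*      = (3, 1)
  lambda* = (16)
  f(x*)   = 44

x* = (3, 1), lambda* = (16)


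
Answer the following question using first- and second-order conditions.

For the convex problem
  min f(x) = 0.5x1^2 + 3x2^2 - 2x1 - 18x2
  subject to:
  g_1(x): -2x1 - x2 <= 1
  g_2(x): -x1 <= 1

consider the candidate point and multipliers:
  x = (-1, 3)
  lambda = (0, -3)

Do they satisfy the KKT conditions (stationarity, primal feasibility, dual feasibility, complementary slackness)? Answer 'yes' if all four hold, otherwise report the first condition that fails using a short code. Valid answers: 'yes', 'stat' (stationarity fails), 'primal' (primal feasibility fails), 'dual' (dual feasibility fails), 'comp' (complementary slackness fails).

Gradient of f: grad f(x) = Q x + c = (-3, 0)
Constraint values g_i(x) = a_i^T x - b_i:
  g_1((-1, 3)) = -2
  g_2((-1, 3)) = 0
Stationarity residual: grad f(x) + sum_i lambda_i a_i = (0, 0)
  -> stationarity OK
Primal feasibility (all g_i <= 0): OK
Dual feasibility (all lambda_i >= 0): FAILS
Complementary slackness (lambda_i * g_i(x) = 0 for all i): OK

Verdict: the first failing condition is dual_feasibility -> dual.

dual


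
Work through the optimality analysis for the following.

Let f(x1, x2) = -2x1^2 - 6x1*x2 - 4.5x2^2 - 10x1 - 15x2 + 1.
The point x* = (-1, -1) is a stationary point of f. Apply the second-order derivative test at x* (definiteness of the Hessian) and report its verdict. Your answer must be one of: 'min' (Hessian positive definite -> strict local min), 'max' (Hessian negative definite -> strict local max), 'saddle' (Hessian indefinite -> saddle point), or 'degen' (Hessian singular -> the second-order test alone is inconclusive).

Compute the Hessian H = grad^2 f:
  H = [[-4, -6], [-6, -9]]
Verify stationarity: grad f(x*) = H x* + g = (0, 0).
Eigenvalues of H: -13, 0.
H has a zero eigenvalue (singular; negative semidefinite but not definite), so H is neither positive definite, negative definite, nor indefinite. The second-order test alone is inconclusive -> degen.
(Indeed, f is constant along the null direction of H through x*, so x* is not a strict local extremum.)

degen


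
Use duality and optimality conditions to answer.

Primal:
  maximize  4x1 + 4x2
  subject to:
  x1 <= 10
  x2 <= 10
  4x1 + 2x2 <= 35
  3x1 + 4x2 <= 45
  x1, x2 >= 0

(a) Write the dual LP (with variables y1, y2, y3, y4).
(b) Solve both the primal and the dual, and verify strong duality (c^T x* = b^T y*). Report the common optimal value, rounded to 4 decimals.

The standard primal-dual pair for 'max c^T x s.t. A x <= b, x >= 0' is:
  Dual:  min b^T y  s.t.  A^T y >= c,  y >= 0.

So the dual LP is:
  minimize  10y1 + 10y2 + 35y3 + 45y4
  subject to:
    y1 + 4y3 + 3y4 >= 4
    y2 + 2y3 + 4y4 >= 4
    y1, y2, y3, y4 >= 0

Solving the primal: x* = (5, 7.5).
  primal value c^T x* = 50.
Solving the dual: y* = (0, 0, 0.4, 0.8).
  dual value b^T y* = 50.
Strong duality: c^T x* = b^T y*. Confirmed.

50


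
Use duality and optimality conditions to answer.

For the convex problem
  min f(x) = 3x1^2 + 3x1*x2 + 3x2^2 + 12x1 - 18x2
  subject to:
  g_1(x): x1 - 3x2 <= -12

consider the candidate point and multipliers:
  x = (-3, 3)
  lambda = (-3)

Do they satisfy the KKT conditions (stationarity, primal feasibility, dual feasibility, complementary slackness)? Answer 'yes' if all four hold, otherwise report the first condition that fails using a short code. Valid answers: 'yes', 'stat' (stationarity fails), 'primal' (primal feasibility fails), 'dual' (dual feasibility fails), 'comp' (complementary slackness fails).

Gradient of f: grad f(x) = Q x + c = (3, -9)
Constraint values g_i(x) = a_i^T x - b_i:
  g_1((-3, 3)) = 0
Stationarity residual: grad f(x) + sum_i lambda_i a_i = (0, 0)
  -> stationarity OK
Primal feasibility (all g_i <= 0): OK
Dual feasibility (all lambda_i >= 0): FAILS
Complementary slackness (lambda_i * g_i(x) = 0 for all i): OK

Verdict: the first failing condition is dual_feasibility -> dual.

dual


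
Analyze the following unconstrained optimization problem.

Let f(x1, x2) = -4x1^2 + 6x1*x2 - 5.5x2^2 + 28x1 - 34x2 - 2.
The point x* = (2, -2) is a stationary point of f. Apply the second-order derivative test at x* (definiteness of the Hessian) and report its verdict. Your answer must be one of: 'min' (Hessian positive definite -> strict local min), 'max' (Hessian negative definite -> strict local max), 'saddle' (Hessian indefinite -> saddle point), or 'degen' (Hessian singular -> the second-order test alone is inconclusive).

Compute the Hessian H = grad^2 f:
  H = [[-8, 6], [6, -11]]
Verify stationarity: grad f(x*) = H x* + g = (0, 0).
Eigenvalues of H: -15.6847, -3.3153.
Both eigenvalues < 0, so H is negative definite -> x* is a strict local max.

max


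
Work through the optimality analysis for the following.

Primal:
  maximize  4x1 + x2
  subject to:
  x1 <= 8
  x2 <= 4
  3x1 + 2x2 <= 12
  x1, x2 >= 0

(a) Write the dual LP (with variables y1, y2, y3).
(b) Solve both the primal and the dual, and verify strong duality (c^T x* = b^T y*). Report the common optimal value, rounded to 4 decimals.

The standard primal-dual pair for 'max c^T x s.t. A x <= b, x >= 0' is:
  Dual:  min b^T y  s.t.  A^T y >= c,  y >= 0.

So the dual LP is:
  minimize  8y1 + 4y2 + 12y3
  subject to:
    y1 + 3y3 >= 4
    y2 + 2y3 >= 1
    y1, y2, y3 >= 0

Solving the primal: x* = (4, 0).
  primal value c^T x* = 16.
Solving the dual: y* = (0, 0, 1.3333).
  dual value b^T y* = 16.
Strong duality: c^T x* = b^T y*. Confirmed.

16


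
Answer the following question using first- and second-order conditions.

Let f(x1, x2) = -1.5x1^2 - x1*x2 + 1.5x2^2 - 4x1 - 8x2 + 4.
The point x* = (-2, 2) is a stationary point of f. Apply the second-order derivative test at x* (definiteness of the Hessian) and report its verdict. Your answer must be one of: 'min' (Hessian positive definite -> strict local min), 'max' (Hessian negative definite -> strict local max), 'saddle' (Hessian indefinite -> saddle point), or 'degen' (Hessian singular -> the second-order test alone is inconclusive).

Compute the Hessian H = grad^2 f:
  H = [[-3, -1], [-1, 3]]
Verify stationarity: grad f(x*) = H x* + g = (0, 0).
Eigenvalues of H: -3.1623, 3.1623.
Eigenvalues have mixed signs, so H is indefinite -> x* is a saddle point.

saddle


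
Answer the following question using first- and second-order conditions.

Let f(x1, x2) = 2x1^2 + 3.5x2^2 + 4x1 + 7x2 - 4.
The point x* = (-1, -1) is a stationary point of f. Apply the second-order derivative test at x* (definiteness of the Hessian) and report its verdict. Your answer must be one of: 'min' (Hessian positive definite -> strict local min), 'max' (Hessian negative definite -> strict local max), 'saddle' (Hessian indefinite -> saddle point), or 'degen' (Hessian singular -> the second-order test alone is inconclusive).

Compute the Hessian H = grad^2 f:
  H = [[4, 0], [0, 7]]
Verify stationarity: grad f(x*) = H x* + g = (0, 0).
Eigenvalues of H: 4, 7.
Both eigenvalues > 0, so H is positive definite -> x* is a strict local min.

min


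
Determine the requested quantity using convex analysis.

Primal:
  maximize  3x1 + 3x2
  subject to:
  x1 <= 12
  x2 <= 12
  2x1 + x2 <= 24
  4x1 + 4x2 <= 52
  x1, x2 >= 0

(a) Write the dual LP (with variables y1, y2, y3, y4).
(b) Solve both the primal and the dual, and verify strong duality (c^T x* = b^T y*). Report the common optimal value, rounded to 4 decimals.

The standard primal-dual pair for 'max c^T x s.t. A x <= b, x >= 0' is:
  Dual:  min b^T y  s.t.  A^T y >= c,  y >= 0.

So the dual LP is:
  minimize  12y1 + 12y2 + 24y3 + 52y4
  subject to:
    y1 + 2y3 + 4y4 >= 3
    y2 + y3 + 4y4 >= 3
    y1, y2, y3, y4 >= 0

Solving the primal: x* = (11, 2).
  primal value c^T x* = 39.
Solving the dual: y* = (0, 0, 0, 0.75).
  dual value b^T y* = 39.
Strong duality: c^T x* = b^T y*. Confirmed.

39


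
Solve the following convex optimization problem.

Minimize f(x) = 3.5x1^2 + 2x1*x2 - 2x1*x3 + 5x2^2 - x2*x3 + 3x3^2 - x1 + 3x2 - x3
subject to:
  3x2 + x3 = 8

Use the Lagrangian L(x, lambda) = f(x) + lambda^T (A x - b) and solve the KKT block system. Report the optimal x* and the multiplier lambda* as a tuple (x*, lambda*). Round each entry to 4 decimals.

Form the Lagrangian:
  L(x, lambda) = (1/2) x^T Q x + c^T x + lambda^T (A x - b)
Stationarity (grad_x L = 0): Q x + c + A^T lambda = 0.
Primal feasibility: A x = b.

This gives the KKT block system:
  [ Q   A^T ] [ x     ]   [-c ]
  [ A    0  ] [ lambda ] = [ b ]

Solving the linear system:
  x*      = (0.0516, 2.0798, 1.7606)
  lambda* = (-7.3803)
  f(x*)   = 31.7347

x* = (0.0516, 2.0798, 1.7606), lambda* = (-7.3803)


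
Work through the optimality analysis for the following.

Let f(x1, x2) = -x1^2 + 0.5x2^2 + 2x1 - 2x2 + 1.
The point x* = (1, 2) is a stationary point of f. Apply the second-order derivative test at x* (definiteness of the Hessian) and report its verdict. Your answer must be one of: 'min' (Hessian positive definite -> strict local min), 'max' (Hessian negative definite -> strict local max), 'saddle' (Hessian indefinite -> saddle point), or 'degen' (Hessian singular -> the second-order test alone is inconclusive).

Compute the Hessian H = grad^2 f:
  H = [[-2, 0], [0, 1]]
Verify stationarity: grad f(x*) = H x* + g = (0, 0).
Eigenvalues of H: -2, 1.
Eigenvalues have mixed signs, so H is indefinite -> x* is a saddle point.

saddle


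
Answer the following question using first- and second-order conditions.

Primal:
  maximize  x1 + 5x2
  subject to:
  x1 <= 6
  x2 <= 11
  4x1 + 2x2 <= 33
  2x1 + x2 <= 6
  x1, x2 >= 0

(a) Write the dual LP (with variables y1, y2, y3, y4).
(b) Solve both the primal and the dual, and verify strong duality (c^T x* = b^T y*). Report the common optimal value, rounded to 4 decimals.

The standard primal-dual pair for 'max c^T x s.t. A x <= b, x >= 0' is:
  Dual:  min b^T y  s.t.  A^T y >= c,  y >= 0.

So the dual LP is:
  minimize  6y1 + 11y2 + 33y3 + 6y4
  subject to:
    y1 + 4y3 + 2y4 >= 1
    y2 + 2y3 + y4 >= 5
    y1, y2, y3, y4 >= 0

Solving the primal: x* = (0, 6).
  primal value c^T x* = 30.
Solving the dual: y* = (0, 0, 0, 5).
  dual value b^T y* = 30.
Strong duality: c^T x* = b^T y*. Confirmed.

30


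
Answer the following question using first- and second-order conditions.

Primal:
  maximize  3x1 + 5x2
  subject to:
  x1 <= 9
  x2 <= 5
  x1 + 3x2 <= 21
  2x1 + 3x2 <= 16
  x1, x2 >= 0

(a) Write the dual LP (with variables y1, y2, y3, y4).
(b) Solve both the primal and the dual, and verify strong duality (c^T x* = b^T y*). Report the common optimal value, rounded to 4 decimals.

The standard primal-dual pair for 'max c^T x s.t. A x <= b, x >= 0' is:
  Dual:  min b^T y  s.t.  A^T y >= c,  y >= 0.

So the dual LP is:
  minimize  9y1 + 5y2 + 21y3 + 16y4
  subject to:
    y1 + y3 + 2y4 >= 3
    y2 + 3y3 + 3y4 >= 5
    y1, y2, y3, y4 >= 0

Solving the primal: x* = (0.5, 5).
  primal value c^T x* = 26.5.
Solving the dual: y* = (0, 0.5, 0, 1.5).
  dual value b^T y* = 26.5.
Strong duality: c^T x* = b^T y*. Confirmed.

26.5


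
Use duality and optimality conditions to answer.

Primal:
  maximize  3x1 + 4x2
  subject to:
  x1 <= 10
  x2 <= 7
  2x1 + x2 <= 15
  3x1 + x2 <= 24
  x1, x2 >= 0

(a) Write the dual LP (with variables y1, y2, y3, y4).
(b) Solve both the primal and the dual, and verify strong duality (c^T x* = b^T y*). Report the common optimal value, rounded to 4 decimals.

The standard primal-dual pair for 'max c^T x s.t. A x <= b, x >= 0' is:
  Dual:  min b^T y  s.t.  A^T y >= c,  y >= 0.

So the dual LP is:
  minimize  10y1 + 7y2 + 15y3 + 24y4
  subject to:
    y1 + 2y3 + 3y4 >= 3
    y2 + y3 + y4 >= 4
    y1, y2, y3, y4 >= 0

Solving the primal: x* = (4, 7).
  primal value c^T x* = 40.
Solving the dual: y* = (0, 2.5, 1.5, 0).
  dual value b^T y* = 40.
Strong duality: c^T x* = b^T y*. Confirmed.

40


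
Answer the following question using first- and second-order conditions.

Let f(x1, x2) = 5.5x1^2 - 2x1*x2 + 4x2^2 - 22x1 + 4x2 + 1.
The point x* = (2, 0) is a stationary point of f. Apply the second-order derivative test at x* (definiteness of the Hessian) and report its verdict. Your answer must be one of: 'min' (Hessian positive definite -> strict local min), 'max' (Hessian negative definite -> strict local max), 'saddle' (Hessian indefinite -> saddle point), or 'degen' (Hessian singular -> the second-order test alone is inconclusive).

Compute the Hessian H = grad^2 f:
  H = [[11, -2], [-2, 8]]
Verify stationarity: grad f(x*) = H x* + g = (0, 0).
Eigenvalues of H: 7, 12.
Both eigenvalues > 0, so H is positive definite -> x* is a strict local min.

min


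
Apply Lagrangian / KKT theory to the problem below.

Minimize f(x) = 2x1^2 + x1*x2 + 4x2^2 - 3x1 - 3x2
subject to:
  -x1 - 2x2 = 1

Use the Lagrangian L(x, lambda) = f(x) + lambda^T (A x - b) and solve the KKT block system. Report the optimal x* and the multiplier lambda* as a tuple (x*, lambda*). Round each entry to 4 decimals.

Form the Lagrangian:
  L(x, lambda) = (1/2) x^T Q x + c^T x + lambda^T (A x - b)
Stationarity (grad_x L = 0): Q x + c + A^T lambda = 0.
Primal feasibility: A x = b.

This gives the KKT block system:
  [ Q   A^T ] [ x     ]   [-c ]
  [ A    0  ] [ lambda ] = [ b ]

Solving the linear system:
  x*      = (0, -0.5)
  lambda* = (-3.5)
  f(x*)   = 2.5

x* = (0, -0.5), lambda* = (-3.5)


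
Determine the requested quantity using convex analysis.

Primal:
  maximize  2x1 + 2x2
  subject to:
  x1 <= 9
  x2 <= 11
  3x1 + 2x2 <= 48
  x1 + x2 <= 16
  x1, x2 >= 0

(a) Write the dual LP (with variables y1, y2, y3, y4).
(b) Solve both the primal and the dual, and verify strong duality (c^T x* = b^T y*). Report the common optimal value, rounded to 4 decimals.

The standard primal-dual pair for 'max c^T x s.t. A x <= b, x >= 0' is:
  Dual:  min b^T y  s.t.  A^T y >= c,  y >= 0.

So the dual LP is:
  minimize  9y1 + 11y2 + 48y3 + 16y4
  subject to:
    y1 + 3y3 + y4 >= 2
    y2 + 2y3 + y4 >= 2
    y1, y2, y3, y4 >= 0

Solving the primal: x* = (9, 7).
  primal value c^T x* = 32.
Solving the dual: y* = (0, 0, 0, 2).
  dual value b^T y* = 32.
Strong duality: c^T x* = b^T y*. Confirmed.

32


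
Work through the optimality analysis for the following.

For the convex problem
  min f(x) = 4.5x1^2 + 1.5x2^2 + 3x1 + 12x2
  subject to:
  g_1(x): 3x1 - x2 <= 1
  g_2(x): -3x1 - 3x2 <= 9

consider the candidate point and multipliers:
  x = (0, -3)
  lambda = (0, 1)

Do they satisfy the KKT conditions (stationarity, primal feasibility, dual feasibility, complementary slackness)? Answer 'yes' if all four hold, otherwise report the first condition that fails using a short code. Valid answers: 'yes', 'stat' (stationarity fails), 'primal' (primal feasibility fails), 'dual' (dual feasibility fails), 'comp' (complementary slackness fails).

Gradient of f: grad f(x) = Q x + c = (3, 3)
Constraint values g_i(x) = a_i^T x - b_i:
  g_1((0, -3)) = 2
  g_2((0, -3)) = 0
Stationarity residual: grad f(x) + sum_i lambda_i a_i = (0, 0)
  -> stationarity OK
Primal feasibility (all g_i <= 0): FAILS
Dual feasibility (all lambda_i >= 0): OK
Complementary slackness (lambda_i * g_i(x) = 0 for all i): OK

Verdict: the first failing condition is primal_feasibility -> primal.

primal


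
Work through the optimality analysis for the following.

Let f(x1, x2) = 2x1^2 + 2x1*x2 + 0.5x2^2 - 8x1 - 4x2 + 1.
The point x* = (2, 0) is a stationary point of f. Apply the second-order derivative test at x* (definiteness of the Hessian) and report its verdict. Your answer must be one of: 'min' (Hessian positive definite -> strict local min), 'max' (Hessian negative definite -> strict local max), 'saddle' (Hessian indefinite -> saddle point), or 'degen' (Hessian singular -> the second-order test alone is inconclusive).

Compute the Hessian H = grad^2 f:
  H = [[4, 2], [2, 1]]
Verify stationarity: grad f(x*) = H x* + g = (0, 0).
Eigenvalues of H: 0, 5.
H has a zero eigenvalue (singular; positive semidefinite but not definite), so H is neither positive definite, negative definite, nor indefinite. The second-order test alone is inconclusive -> degen.
(Indeed, f is constant along the null direction of H through x*, so x* is not a strict local extremum.)

degen


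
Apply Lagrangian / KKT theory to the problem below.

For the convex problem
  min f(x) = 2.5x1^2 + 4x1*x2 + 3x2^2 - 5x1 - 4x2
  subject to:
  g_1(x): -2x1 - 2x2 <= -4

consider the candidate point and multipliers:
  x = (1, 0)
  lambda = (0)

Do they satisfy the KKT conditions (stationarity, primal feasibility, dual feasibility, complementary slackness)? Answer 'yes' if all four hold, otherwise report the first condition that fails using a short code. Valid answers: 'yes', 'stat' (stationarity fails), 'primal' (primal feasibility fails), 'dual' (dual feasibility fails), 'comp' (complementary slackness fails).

Gradient of f: grad f(x) = Q x + c = (0, 0)
Constraint values g_i(x) = a_i^T x - b_i:
  g_1((1, 0)) = 2
Stationarity residual: grad f(x) + sum_i lambda_i a_i = (0, 0)
  -> stationarity OK
Primal feasibility (all g_i <= 0): FAILS
Dual feasibility (all lambda_i >= 0): OK
Complementary slackness (lambda_i * g_i(x) = 0 for all i): OK

Verdict: the first failing condition is primal_feasibility -> primal.

primal


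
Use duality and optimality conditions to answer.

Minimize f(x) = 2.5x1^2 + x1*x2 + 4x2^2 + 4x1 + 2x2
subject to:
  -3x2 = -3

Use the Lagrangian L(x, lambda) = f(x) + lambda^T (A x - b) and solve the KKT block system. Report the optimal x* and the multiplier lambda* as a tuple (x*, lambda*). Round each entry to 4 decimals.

Form the Lagrangian:
  L(x, lambda) = (1/2) x^T Q x + c^T x + lambda^T (A x - b)
Stationarity (grad_x L = 0): Q x + c + A^T lambda = 0.
Primal feasibility: A x = b.

This gives the KKT block system:
  [ Q   A^T ] [ x     ]   [-c ]
  [ A    0  ] [ lambda ] = [ b ]

Solving the linear system:
  x*      = (-1, 1)
  lambda* = (3)
  f(x*)   = 3.5

x* = (-1, 1), lambda* = (3)


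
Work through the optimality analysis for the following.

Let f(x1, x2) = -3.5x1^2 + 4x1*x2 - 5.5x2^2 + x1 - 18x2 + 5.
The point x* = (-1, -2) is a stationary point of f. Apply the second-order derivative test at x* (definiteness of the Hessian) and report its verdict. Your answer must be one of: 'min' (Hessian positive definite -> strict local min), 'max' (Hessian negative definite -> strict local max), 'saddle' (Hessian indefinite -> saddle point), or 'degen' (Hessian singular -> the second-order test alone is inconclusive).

Compute the Hessian H = grad^2 f:
  H = [[-7, 4], [4, -11]]
Verify stationarity: grad f(x*) = H x* + g = (0, 0).
Eigenvalues of H: -13.4721, -4.5279.
Both eigenvalues < 0, so H is negative definite -> x* is a strict local max.

max


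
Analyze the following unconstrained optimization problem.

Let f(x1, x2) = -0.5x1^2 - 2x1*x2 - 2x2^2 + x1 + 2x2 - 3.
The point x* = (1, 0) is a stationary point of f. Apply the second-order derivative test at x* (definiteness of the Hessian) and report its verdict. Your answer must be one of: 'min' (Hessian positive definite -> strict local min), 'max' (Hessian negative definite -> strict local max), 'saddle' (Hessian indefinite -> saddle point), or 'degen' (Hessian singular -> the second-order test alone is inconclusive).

Compute the Hessian H = grad^2 f:
  H = [[-1, -2], [-2, -4]]
Verify stationarity: grad f(x*) = H x* + g = (0, 0).
Eigenvalues of H: -5, 0.
H has a zero eigenvalue (singular; negative semidefinite but not definite), so H is neither positive definite, negative definite, nor indefinite. The second-order test alone is inconclusive -> degen.
(Indeed, f is constant along the null direction of H through x*, so x* is not a strict local extremum.)

degen


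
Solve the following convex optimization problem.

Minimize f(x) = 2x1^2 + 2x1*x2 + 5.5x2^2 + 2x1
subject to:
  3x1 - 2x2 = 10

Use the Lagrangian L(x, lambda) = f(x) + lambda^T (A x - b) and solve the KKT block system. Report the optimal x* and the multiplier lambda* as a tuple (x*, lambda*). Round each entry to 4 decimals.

Form the Lagrangian:
  L(x, lambda) = (1/2) x^T Q x + c^T x + lambda^T (A x - b)
Stationarity (grad_x L = 0): Q x + c + A^T lambda = 0.
Primal feasibility: A x = b.

This gives the KKT block system:
  [ Q   A^T ] [ x     ]   [-c ]
  [ A    0  ] [ lambda ] = [ b ]

Solving the linear system:
  x*      = (2.6043, -1.0935)
  lambda* = (-3.4101)
  f(x*)   = 19.6547

x* = (2.6043, -1.0935), lambda* = (-3.4101)


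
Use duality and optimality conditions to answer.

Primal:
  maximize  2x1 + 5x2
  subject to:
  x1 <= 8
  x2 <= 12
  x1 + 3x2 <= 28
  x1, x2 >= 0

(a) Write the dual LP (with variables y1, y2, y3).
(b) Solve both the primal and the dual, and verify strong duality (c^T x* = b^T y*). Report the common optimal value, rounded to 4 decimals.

The standard primal-dual pair for 'max c^T x s.t. A x <= b, x >= 0' is:
  Dual:  min b^T y  s.t.  A^T y >= c,  y >= 0.

So the dual LP is:
  minimize  8y1 + 12y2 + 28y3
  subject to:
    y1 + y3 >= 2
    y2 + 3y3 >= 5
    y1, y2, y3 >= 0

Solving the primal: x* = (8, 6.6667).
  primal value c^T x* = 49.3333.
Solving the dual: y* = (0.3333, 0, 1.6667).
  dual value b^T y* = 49.3333.
Strong duality: c^T x* = b^T y*. Confirmed.

49.3333


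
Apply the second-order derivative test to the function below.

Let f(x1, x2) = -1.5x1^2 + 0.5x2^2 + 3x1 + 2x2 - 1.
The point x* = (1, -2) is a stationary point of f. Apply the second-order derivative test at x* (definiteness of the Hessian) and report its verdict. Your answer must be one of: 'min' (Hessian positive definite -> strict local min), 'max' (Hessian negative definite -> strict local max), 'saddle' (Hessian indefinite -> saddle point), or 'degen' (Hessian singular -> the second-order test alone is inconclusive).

Compute the Hessian H = grad^2 f:
  H = [[-3, 0], [0, 1]]
Verify stationarity: grad f(x*) = H x* + g = (0, 0).
Eigenvalues of H: -3, 1.
Eigenvalues have mixed signs, so H is indefinite -> x* is a saddle point.

saddle


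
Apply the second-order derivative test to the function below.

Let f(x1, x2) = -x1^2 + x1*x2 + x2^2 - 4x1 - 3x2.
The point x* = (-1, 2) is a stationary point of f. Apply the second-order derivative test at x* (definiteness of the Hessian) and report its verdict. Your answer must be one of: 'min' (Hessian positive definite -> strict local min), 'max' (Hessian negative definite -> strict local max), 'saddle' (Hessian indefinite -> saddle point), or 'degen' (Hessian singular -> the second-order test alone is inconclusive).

Compute the Hessian H = grad^2 f:
  H = [[-2, 1], [1, 2]]
Verify stationarity: grad f(x*) = H x* + g = (0, 0).
Eigenvalues of H: -2.2361, 2.2361.
Eigenvalues have mixed signs, so H is indefinite -> x* is a saddle point.

saddle


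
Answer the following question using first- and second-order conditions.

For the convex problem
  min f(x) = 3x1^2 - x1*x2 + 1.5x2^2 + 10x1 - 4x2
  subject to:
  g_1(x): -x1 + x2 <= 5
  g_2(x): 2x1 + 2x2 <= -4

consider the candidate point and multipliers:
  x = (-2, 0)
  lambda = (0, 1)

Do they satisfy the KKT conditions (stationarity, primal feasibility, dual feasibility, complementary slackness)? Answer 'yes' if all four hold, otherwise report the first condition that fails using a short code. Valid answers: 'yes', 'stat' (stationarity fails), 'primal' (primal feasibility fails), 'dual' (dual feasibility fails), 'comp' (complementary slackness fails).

Gradient of f: grad f(x) = Q x + c = (-2, -2)
Constraint values g_i(x) = a_i^T x - b_i:
  g_1((-2, 0)) = -3
  g_2((-2, 0)) = 0
Stationarity residual: grad f(x) + sum_i lambda_i a_i = (0, 0)
  -> stationarity OK
Primal feasibility (all g_i <= 0): OK
Dual feasibility (all lambda_i >= 0): OK
Complementary slackness (lambda_i * g_i(x) = 0 for all i): OK

Verdict: yes, KKT holds.

yes


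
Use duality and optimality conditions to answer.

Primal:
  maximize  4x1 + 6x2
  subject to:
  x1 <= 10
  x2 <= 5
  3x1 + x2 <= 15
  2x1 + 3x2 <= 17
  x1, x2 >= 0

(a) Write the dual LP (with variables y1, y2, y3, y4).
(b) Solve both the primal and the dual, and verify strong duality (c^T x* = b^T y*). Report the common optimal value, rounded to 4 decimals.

The standard primal-dual pair for 'max c^T x s.t. A x <= b, x >= 0' is:
  Dual:  min b^T y  s.t.  A^T y >= c,  y >= 0.

So the dual LP is:
  minimize  10y1 + 5y2 + 15y3 + 17y4
  subject to:
    y1 + 3y3 + 2y4 >= 4
    y2 + y3 + 3y4 >= 6
    y1, y2, y3, y4 >= 0

Solving the primal: x* = (4, 3).
  primal value c^T x* = 34.
Solving the dual: y* = (0, 0, 0, 2).
  dual value b^T y* = 34.
Strong duality: c^T x* = b^T y*. Confirmed.

34


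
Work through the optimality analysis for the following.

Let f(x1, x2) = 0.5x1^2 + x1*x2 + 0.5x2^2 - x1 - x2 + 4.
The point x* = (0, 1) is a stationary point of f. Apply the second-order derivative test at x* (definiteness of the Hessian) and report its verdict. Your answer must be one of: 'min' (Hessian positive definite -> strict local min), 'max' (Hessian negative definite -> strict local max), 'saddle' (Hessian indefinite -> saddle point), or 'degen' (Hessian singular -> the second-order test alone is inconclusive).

Compute the Hessian H = grad^2 f:
  H = [[1, 1], [1, 1]]
Verify stationarity: grad f(x*) = H x* + g = (0, 0).
Eigenvalues of H: 0, 2.
H has a zero eigenvalue (singular; positive semidefinite but not definite), so H is neither positive definite, negative definite, nor indefinite. The second-order test alone is inconclusive -> degen.
(Indeed, f is constant along the null direction of H through x*, so x* is not a strict local extremum.)

degen


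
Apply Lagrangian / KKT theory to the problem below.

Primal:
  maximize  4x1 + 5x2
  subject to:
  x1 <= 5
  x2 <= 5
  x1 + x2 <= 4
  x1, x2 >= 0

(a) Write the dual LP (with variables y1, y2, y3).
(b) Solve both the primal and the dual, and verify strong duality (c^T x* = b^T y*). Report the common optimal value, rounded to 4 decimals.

The standard primal-dual pair for 'max c^T x s.t. A x <= b, x >= 0' is:
  Dual:  min b^T y  s.t.  A^T y >= c,  y >= 0.

So the dual LP is:
  minimize  5y1 + 5y2 + 4y3
  subject to:
    y1 + y3 >= 4
    y2 + y3 >= 5
    y1, y2, y3 >= 0

Solving the primal: x* = (0, 4).
  primal value c^T x* = 20.
Solving the dual: y* = (0, 0, 5).
  dual value b^T y* = 20.
Strong duality: c^T x* = b^T y*. Confirmed.

20
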